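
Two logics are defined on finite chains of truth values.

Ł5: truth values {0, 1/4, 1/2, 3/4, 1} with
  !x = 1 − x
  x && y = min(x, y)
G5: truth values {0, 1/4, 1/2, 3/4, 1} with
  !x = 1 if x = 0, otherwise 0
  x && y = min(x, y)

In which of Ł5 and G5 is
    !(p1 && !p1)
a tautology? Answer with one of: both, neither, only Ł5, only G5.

only G5

In Ł5: at p1 = 1/4 the value is 3/4 — not a tautology.
In G5: every assignment gives 1 — tautology.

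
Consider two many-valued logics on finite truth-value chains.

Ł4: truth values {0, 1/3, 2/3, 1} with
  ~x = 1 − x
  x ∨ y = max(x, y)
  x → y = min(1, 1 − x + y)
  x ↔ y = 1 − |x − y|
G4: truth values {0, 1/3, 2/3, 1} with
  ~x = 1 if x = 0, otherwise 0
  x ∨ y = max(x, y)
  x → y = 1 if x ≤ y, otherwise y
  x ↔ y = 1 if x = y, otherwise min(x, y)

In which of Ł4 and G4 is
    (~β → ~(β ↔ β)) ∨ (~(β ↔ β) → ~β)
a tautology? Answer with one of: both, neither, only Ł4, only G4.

In Ł4: every assignment gives 1 — tautology.
In G4: every assignment gives 1 — tautology.

both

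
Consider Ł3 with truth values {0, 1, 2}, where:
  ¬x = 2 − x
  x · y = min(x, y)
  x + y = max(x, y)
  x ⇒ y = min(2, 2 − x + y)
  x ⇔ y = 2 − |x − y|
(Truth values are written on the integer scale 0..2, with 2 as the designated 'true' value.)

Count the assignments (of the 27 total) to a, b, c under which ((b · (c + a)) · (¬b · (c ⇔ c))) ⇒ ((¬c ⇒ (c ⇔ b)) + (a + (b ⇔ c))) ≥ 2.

27

value 2: 27 assignments (counts)
So 27 of the 27 assignments meet the threshold.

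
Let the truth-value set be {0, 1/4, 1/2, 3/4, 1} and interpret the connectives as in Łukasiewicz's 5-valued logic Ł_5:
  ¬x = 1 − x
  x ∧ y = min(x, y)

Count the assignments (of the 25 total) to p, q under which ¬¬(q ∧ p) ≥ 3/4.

value 1: 1 assignment (counts)
value 3/4: 3 assignments (counts)
value 1/2: 5 assignments
value 1/4: 7 assignments
value 0: 9 assignments
So 4 of the 25 assignments meet the threshold.

4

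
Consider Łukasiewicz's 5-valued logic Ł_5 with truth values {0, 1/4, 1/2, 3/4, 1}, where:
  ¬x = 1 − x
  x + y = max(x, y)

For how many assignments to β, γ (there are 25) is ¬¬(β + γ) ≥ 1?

9

value 1: 9 assignments (counts)
value 3/4: 7 assignments
value 1/2: 5 assignments
value 1/4: 3 assignments
value 0: 1 assignment
So 9 of the 25 assignments meet the threshold.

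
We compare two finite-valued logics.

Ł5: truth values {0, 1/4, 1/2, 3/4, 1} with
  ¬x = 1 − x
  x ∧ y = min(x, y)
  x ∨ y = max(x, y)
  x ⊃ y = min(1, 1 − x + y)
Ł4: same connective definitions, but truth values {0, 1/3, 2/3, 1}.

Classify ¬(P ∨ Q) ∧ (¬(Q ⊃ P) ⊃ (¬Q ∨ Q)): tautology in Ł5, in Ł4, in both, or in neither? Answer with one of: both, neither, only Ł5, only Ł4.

neither

In Ł5: at P = 0, Q = 1/4 the value is 3/4 — not a tautology.
In Ł4: at P = 0, Q = 1/3 the value is 2/3 — not a tautology.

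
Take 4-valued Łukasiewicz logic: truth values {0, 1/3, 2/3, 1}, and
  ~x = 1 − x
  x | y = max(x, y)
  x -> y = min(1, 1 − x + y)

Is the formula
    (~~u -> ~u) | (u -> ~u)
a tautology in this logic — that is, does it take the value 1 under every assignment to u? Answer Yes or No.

No

Counterexample: take u = 2/3.
~u = ~2/3 = 1/3
~~u = ~1/3 = 2/3
~u = ~2/3 = 1/3
~~u -> ~u = 2/3 -> 1/3 = 2/3
u -> ~u = 2/3 -> 1/3 = 2/3
(~~u -> ~u) | (u -> ~u) = 2/3 | 2/3 = 2/3
This gives 2/3 ≠ 1.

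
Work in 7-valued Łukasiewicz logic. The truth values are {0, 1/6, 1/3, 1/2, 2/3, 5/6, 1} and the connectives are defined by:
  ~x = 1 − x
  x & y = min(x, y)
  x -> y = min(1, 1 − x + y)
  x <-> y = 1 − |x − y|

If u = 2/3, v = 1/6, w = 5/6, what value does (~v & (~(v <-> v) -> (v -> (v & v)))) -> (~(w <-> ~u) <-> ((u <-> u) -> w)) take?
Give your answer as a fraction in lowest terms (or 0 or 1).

~v = ~1/6 = 5/6
v <-> v = 1/6 <-> 1/6 = 1
~(v <-> v) = ~1 = 0
v & v = 1/6 & 1/6 = 1/6
v -> (v & v) = 1/6 -> 1/6 = 1
~(v <-> v) -> (v -> (v & v)) = 0 -> 1 = 1
~v & (~(v <-> v) -> (v -> (v & v))) = 5/6 & 1 = 5/6
~u = ~2/3 = 1/3
w <-> ~u = 5/6 <-> 1/3 = 1/2
~(w <-> ~u) = ~1/2 = 1/2
u <-> u = 2/3 <-> 2/3 = 1
(u <-> u) -> w = 1 -> 5/6 = 5/6
~(w <-> ~u) <-> ((u <-> u) -> w) = 1/2 <-> 5/6 = 2/3
(~v & (~(v <-> v) -> (v -> (v & v)))) -> (~(w <-> ~u) <-> ((u <-> u) -> w)) = 5/6 -> 2/3 = 5/6

5/6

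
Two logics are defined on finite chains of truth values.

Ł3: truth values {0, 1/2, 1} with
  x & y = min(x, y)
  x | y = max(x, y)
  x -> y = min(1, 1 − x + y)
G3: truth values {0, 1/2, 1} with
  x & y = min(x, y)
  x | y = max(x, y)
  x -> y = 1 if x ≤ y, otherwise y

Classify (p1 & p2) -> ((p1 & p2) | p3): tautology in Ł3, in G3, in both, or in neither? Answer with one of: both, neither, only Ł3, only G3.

both

In Ł3: every assignment gives 1 — tautology.
In G3: every assignment gives 1 — tautology.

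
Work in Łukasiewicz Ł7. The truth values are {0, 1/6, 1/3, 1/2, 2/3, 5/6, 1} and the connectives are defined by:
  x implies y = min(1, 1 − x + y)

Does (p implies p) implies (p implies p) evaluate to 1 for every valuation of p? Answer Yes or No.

p = 0 ↦ 1
p = 1/6 ↦ 1
p = 1/3 ↦ 1
p = 1/2 ↦ 1
p = 2/3 ↦ 1
p = 5/6 ↦ 1
p = 1 ↦ 1
Every assignment gives a value ≥ 1.

Yes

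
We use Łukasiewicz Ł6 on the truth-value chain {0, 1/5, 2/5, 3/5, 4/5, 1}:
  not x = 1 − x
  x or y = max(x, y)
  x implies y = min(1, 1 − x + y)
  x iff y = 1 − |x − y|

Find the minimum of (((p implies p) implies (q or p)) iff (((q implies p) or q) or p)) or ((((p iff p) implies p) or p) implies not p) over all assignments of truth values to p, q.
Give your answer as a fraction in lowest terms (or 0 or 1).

4/5

Take p = 3/5, q = 0:
p implies p = 3/5 implies 3/5 = 1
q or p = 0 or 3/5 = 3/5
(p implies p) implies (q or p) = 1 implies 3/5 = 3/5
q implies p = 0 implies 3/5 = 1
(q implies p) or q = 1 or 0 = 1
((q implies p) or q) or p = 1 or 3/5 = 1
((p implies p) implies (q or p)) iff (((q implies p) or q) or p) = 3/5 iff 1 = 3/5
p iff p = 3/5 iff 3/5 = 1
(p iff p) implies p = 1 implies 3/5 = 3/5
((p iff p) implies p) or p = 3/5 or 3/5 = 3/5
not p = not 3/5 = 2/5
(((p iff p) implies p) or p) implies not p = 3/5 implies 2/5 = 4/5
(((p implies p) implies (q or p)) iff (((q implies p) or q) or p)) or ((((p iff p) implies p) or p) implies not p) = 3/5 or 4/5 = 4/5
No assignment yields a value below 4/5, so this is the minimum.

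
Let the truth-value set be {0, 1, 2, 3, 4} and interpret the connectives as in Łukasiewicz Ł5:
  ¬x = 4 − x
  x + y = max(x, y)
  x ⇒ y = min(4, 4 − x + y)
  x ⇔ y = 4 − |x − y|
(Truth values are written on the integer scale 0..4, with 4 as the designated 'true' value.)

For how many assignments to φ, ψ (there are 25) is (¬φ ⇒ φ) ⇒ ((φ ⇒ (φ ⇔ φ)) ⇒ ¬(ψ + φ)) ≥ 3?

9

value 4: 8 assignments (counts)
value 3: 1 assignment (counts)
value 2: 4 assignments
value 1: 5 assignments
value 0: 7 assignments
So 9 of the 25 assignments meet the threshold.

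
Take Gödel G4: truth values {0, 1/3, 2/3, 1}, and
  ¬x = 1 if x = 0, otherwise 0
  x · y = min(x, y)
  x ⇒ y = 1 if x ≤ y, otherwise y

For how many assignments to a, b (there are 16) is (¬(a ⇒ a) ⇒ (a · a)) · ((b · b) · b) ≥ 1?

4

a = 0, b = 0 ↦ 0  <
a = 0, b = 1/3 ↦ 1/3  <
a = 0, b = 2/3 ↦ 2/3  <
a = 0, b = 1 ↦ 1  ≥
a = 1/3, b = 0 ↦ 0  <
a = 1/3, b = 1/3 ↦ 1/3  <
a = 1/3, b = 2/3 ↦ 2/3  <
a = 1/3, b = 1 ↦ 1  ≥
a = 2/3, b = 0 ↦ 0  <
a = 2/3, b = 1/3 ↦ 1/3  <
a = 2/3, b = 2/3 ↦ 2/3  <
a = 2/3, b = 1 ↦ 1  ≥
a = 1, b = 0 ↦ 0  <
a = 1, b = 1/3 ↦ 1/3  <
a = 1, b = 2/3 ↦ 2/3  <
a = 1, b = 1 ↦ 1  ≥
So 4 of the 16 assignments meet the threshold.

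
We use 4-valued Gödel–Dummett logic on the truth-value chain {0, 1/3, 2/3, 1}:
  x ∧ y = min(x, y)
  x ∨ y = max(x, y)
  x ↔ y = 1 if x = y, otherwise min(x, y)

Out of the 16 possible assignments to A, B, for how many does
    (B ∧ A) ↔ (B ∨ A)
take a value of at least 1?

A = 0, B = 0 ↦ 1  ≥
A = 0, B = 1/3 ↦ 0  <
A = 0, B = 2/3 ↦ 0  <
A = 0, B = 1 ↦ 0  <
A = 1/3, B = 0 ↦ 0  <
A = 1/3, B = 1/3 ↦ 1  ≥
A = 1/3, B = 2/3 ↦ 1/3  <
A = 1/3, B = 1 ↦ 1/3  <
A = 2/3, B = 0 ↦ 0  <
A = 2/3, B = 1/3 ↦ 1/3  <
A = 2/3, B = 2/3 ↦ 1  ≥
A = 2/3, B = 1 ↦ 2/3  <
A = 1, B = 0 ↦ 0  <
A = 1, B = 1/3 ↦ 1/3  <
A = 1, B = 2/3 ↦ 2/3  <
A = 1, B = 1 ↦ 1  ≥
So 4 of the 16 assignments meet the threshold.

4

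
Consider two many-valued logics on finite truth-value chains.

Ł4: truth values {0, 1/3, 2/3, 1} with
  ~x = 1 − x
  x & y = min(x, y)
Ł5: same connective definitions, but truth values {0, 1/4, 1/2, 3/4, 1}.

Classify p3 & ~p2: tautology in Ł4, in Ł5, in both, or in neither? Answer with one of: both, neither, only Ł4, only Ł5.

neither

In Ł4: at p2 = 0, p3 = 0 the value is 0 — not a tautology.
In Ł5: at p2 = 0, p3 = 0 the value is 0 — not a tautology.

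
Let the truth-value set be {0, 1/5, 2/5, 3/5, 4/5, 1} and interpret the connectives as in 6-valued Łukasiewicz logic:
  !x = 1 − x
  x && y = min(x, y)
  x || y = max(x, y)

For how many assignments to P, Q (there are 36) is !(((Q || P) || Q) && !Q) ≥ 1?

value 1: 7 assignments (counts)
value 4/5: 9 assignments
value 3/5: 11 assignments
value 2/5: 5 assignments
value 1/5: 3 assignments
value 0: 1 assignment
So 7 of the 36 assignments meet the threshold.

7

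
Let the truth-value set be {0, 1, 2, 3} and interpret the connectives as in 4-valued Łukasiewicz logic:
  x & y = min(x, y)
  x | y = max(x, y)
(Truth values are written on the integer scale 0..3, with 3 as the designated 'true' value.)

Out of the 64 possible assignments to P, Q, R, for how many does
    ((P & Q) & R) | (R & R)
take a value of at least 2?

32

value 3: 16 assignments (counts)
value 2: 16 assignments (counts)
value 1: 16 assignments
value 0: 16 assignments
So 32 of the 64 assignments meet the threshold.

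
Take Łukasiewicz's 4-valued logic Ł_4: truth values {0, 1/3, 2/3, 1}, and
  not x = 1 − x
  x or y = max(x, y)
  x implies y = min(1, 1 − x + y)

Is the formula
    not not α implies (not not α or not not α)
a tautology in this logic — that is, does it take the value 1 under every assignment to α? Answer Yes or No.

Yes

α = 0 ↦ 1
α = 1/3 ↦ 1
α = 2/3 ↦ 1
α = 1 ↦ 1
Every assignment gives a value ≥ 1.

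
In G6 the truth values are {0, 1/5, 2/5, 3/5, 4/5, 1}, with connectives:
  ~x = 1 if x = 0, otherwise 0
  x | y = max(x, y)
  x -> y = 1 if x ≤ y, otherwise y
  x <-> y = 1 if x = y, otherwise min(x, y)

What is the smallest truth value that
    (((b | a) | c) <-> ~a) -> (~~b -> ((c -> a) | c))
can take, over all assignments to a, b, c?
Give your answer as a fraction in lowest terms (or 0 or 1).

1/5

Take a = 0, b = 2/5, c = 1/5:
b | a = 2/5 | 0 = 2/5
(b | a) | c = 2/5 | 1/5 = 2/5
~a = ~0 = 1
((b | a) | c) <-> ~a = 2/5 <-> 1 = 2/5
~b = ~2/5 = 0
~~b = ~0 = 1
c -> a = 1/5 -> 0 = 0
(c -> a) | c = 0 | 1/5 = 1/5
~~b -> ((c -> a) | c) = 1 -> 1/5 = 1/5
(((b | a) | c) <-> ~a) -> (~~b -> ((c -> a) | c)) = 2/5 -> 1/5 = 1/5
No assignment yields a value below 1/5, so this is the minimum.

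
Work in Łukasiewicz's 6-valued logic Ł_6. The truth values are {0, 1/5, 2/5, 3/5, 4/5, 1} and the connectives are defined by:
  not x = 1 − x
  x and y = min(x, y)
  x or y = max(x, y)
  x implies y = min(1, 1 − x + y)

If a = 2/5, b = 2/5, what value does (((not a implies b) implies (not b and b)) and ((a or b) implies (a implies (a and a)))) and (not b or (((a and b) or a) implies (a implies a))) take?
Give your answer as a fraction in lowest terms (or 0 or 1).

3/5

not a = not 2/5 = 3/5
not a implies b = 3/5 implies 2/5 = 4/5
not b = not 2/5 = 3/5
not b and b = 3/5 and 2/5 = 2/5
(not a implies b) implies (not b and b) = 4/5 implies 2/5 = 3/5
a or b = 2/5 or 2/5 = 2/5
a and a = 2/5 and 2/5 = 2/5
a implies (a and a) = 2/5 implies 2/5 = 1
(a or b) implies (a implies (a and a)) = 2/5 implies 1 = 1
((not a implies b) implies (not b and b)) and ((a or b) implies (a implies (a and a))) = 3/5 and 1 = 3/5
not b = not 2/5 = 3/5
a and b = 2/5 and 2/5 = 2/5
(a and b) or a = 2/5 or 2/5 = 2/5
a implies a = 2/5 implies 2/5 = 1
((a and b) or a) implies (a implies a) = 2/5 implies 1 = 1
not b or (((a and b) or a) implies (a implies a)) = 3/5 or 1 = 1
(((not a implies b) implies (not b and b)) and ((a or b) implies (a implies (a and a)))) and (not b or (((a and b) or a) implies (a implies a))) = 3/5 and 1 = 3/5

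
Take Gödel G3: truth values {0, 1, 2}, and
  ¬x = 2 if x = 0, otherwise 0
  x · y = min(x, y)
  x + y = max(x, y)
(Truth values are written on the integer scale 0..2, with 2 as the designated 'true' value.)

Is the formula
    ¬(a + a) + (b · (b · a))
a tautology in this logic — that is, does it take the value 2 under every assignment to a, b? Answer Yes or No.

No

Counterexample: take a = 1, b = 0.
a + a = 1 + 1 = 1
¬(a + a) = ¬1 = 0
b · a = 0 · 1 = 0
b · (b · a) = 0 · 0 = 0
¬(a + a) + (b · (b · a)) = 0 + 0 = 0
This gives 0 ≠ 2.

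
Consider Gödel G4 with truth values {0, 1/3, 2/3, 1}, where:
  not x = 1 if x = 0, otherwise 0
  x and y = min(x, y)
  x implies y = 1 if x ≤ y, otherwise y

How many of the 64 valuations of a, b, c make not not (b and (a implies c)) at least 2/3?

39

value 1: 39 assignments (counts)
value 0: 25 assignments
So 39 of the 64 assignments meet the threshold.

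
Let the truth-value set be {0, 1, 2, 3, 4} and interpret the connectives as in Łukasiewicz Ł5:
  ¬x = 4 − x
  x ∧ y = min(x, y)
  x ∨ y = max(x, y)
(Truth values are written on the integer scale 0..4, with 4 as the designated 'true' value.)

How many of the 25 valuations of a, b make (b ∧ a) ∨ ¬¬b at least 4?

5

value 4: 5 assignments (counts)
value 3: 5 assignments
value 2: 5 assignments
value 1: 5 assignments
value 0: 5 assignments
So 5 of the 25 assignments meet the threshold.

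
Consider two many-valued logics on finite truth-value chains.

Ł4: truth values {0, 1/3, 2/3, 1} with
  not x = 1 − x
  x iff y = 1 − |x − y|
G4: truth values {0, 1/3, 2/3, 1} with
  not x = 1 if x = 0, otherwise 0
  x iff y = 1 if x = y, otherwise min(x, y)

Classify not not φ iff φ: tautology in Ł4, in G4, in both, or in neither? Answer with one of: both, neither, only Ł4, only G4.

In Ł4: every assignment gives 1 — tautology.
In G4: at φ = 1/3 the value is 1/3 — not a tautology.

only Ł4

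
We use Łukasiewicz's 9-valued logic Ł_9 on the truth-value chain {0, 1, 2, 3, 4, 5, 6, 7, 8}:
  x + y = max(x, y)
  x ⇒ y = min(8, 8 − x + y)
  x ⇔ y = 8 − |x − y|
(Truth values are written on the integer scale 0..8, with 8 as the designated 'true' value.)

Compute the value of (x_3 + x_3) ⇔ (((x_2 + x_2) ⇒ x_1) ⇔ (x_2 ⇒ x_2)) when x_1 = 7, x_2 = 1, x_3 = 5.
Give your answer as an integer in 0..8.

x_3 + x_3 = 5 + 5 = 5
x_2 + x_2 = 1 + 1 = 1
(x_2 + x_2) ⇒ x_1 = 1 ⇒ 7 = 8
x_2 ⇒ x_2 = 1 ⇒ 1 = 8
((x_2 + x_2) ⇒ x_1) ⇔ (x_2 ⇒ x_2) = 8 ⇔ 8 = 8
(x_3 + x_3) ⇔ (((x_2 + x_2) ⇒ x_1) ⇔ (x_2 ⇒ x_2)) = 5 ⇔ 8 = 5

5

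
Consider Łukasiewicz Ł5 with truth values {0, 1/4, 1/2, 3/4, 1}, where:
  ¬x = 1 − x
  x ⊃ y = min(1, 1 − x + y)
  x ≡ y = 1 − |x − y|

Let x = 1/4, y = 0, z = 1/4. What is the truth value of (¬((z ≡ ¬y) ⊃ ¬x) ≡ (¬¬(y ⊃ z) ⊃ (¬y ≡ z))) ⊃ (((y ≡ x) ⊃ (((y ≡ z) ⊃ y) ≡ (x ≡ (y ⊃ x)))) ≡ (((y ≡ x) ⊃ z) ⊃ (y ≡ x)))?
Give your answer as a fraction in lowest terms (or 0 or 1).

¬y = ¬0 = 1
z ≡ ¬y = 1/4 ≡ 1 = 1/4
¬x = ¬1/4 = 3/4
(z ≡ ¬y) ⊃ ¬x = 1/4 ⊃ 3/4 = 1
¬((z ≡ ¬y) ⊃ ¬x) = ¬1 = 0
y ⊃ z = 0 ⊃ 1/4 = 1
¬(y ⊃ z) = ¬1 = 0
¬¬(y ⊃ z) = ¬0 = 1
¬y = ¬0 = 1
¬y ≡ z = 1 ≡ 1/4 = 1/4
¬¬(y ⊃ z) ⊃ (¬y ≡ z) = 1 ⊃ 1/4 = 1/4
¬((z ≡ ¬y) ⊃ ¬x) ≡ (¬¬(y ⊃ z) ⊃ (¬y ≡ z)) = 0 ≡ 1/4 = 3/4
y ≡ x = 0 ≡ 1/4 = 3/4
y ≡ z = 0 ≡ 1/4 = 3/4
(y ≡ z) ⊃ y = 3/4 ⊃ 0 = 1/4
y ⊃ x = 0 ⊃ 1/4 = 1
x ≡ (y ⊃ x) = 1/4 ≡ 1 = 1/4
((y ≡ z) ⊃ y) ≡ (x ≡ (y ⊃ x)) = 1/4 ≡ 1/4 = 1
(y ≡ x) ⊃ (((y ≡ z) ⊃ y) ≡ (x ≡ (y ⊃ x))) = 3/4 ⊃ 1 = 1
y ≡ x = 0 ≡ 1/4 = 3/4
(y ≡ x) ⊃ z = 3/4 ⊃ 1/4 = 1/2
y ≡ x = 0 ≡ 1/4 = 3/4
((y ≡ x) ⊃ z) ⊃ (y ≡ x) = 1/2 ⊃ 3/4 = 1
((y ≡ x) ⊃ (((y ≡ z) ⊃ y) ≡ (x ≡ (y ⊃ x)))) ≡ (((y ≡ x) ⊃ z) ⊃ (y ≡ x)) = 1 ≡ 1 = 1
(¬((z ≡ ¬y) ⊃ ¬x) ≡ (¬¬(y ⊃ z) ⊃ (¬y ≡ z))) ⊃ (((y ≡ x) ⊃ (((y ≡ z) ⊃ y) ≡ (x ≡ (y ⊃ x)))) ≡ (((y ≡ x) ⊃ z) ⊃ (y ≡ x))) = 3/4 ⊃ 1 = 1

1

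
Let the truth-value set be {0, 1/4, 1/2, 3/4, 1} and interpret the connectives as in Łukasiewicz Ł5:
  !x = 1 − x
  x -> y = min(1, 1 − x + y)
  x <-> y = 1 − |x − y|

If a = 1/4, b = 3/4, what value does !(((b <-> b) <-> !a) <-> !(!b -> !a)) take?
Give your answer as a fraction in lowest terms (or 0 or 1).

3/4

b <-> b = 3/4 <-> 3/4 = 1
!a = !1/4 = 3/4
(b <-> b) <-> !a = 1 <-> 3/4 = 3/4
!b = !3/4 = 1/4
!a = !1/4 = 3/4
!b -> !a = 1/4 -> 3/4 = 1
!(!b -> !a) = !1 = 0
((b <-> b) <-> !a) <-> !(!b -> !a) = 3/4 <-> 0 = 1/4
!(((b <-> b) <-> !a) <-> !(!b -> !a)) = !1/4 = 3/4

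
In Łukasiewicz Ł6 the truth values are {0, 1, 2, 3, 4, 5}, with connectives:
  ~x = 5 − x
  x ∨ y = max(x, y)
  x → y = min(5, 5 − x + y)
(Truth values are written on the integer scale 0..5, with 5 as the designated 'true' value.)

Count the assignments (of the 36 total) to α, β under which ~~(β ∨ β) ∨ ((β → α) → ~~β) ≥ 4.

16

value 5: 12 assignments (counts)
value 4: 4 assignments (counts)
value 3: 4 assignments
value 2: 5 assignments
value 1: 5 assignments
value 0: 6 assignments
So 16 of the 36 assignments meet the threshold.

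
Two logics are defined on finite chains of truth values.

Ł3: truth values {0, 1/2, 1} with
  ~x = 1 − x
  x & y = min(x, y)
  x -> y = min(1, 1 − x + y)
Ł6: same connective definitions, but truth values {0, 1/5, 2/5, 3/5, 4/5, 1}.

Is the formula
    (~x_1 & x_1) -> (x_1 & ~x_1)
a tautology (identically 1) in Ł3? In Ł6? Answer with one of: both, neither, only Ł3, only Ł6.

In Ł3: every assignment gives 1 — tautology.
In Ł6: every assignment gives 1 — tautology.

both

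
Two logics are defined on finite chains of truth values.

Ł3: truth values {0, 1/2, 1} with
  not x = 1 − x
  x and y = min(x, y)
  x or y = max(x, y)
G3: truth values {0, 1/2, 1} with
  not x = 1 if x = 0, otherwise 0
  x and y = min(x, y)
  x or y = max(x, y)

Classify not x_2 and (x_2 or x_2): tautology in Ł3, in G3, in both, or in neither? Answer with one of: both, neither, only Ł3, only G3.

In Ł3: at x_2 = 0 the value is 0 — not a tautology.
In G3: at x_2 = 0 the value is 0 — not a tautology.

neither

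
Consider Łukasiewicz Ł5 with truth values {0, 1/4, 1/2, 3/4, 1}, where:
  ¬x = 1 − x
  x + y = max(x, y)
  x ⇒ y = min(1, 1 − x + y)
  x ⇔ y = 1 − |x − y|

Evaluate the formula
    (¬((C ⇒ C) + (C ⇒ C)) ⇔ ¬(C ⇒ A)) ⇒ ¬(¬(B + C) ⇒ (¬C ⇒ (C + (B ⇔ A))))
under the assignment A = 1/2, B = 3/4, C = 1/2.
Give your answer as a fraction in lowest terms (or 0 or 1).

C ⇒ C = 1/2 ⇒ 1/2 = 1
C ⇒ C = 1/2 ⇒ 1/2 = 1
(C ⇒ C) + (C ⇒ C) = 1 + 1 = 1
¬((C ⇒ C) + (C ⇒ C)) = ¬1 = 0
C ⇒ A = 1/2 ⇒ 1/2 = 1
¬(C ⇒ A) = ¬1 = 0
¬((C ⇒ C) + (C ⇒ C)) ⇔ ¬(C ⇒ A) = 0 ⇔ 0 = 1
B + C = 3/4 + 1/2 = 3/4
¬(B + C) = ¬3/4 = 1/4
¬C = ¬1/2 = 1/2
B ⇔ A = 3/4 ⇔ 1/2 = 3/4
C + (B ⇔ A) = 1/2 + 3/4 = 3/4
¬C ⇒ (C + (B ⇔ A)) = 1/2 ⇒ 3/4 = 1
¬(B + C) ⇒ (¬C ⇒ (C + (B ⇔ A))) = 1/4 ⇒ 1 = 1
¬(¬(B + C) ⇒ (¬C ⇒ (C + (B ⇔ A)))) = ¬1 = 0
(¬((C ⇒ C) + (C ⇒ C)) ⇔ ¬(C ⇒ A)) ⇒ ¬(¬(B + C) ⇒ (¬C ⇒ (C + (B ⇔ A)))) = 1 ⇒ 0 = 0

0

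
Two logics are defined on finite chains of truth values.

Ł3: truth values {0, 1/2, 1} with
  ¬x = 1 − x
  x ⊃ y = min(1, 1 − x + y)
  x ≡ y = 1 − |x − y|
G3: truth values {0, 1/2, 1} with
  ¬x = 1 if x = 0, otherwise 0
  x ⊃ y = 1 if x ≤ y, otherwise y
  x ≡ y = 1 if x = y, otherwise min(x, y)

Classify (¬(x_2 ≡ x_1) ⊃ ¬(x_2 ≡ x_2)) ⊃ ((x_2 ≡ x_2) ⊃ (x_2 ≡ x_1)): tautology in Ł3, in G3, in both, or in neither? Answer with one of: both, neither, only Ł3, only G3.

In Ł3: every assignment gives 1 — tautology.
In G3: at x_1 = 1/2, x_2 = 1 the value is 1/2 — not a tautology.

only Ł3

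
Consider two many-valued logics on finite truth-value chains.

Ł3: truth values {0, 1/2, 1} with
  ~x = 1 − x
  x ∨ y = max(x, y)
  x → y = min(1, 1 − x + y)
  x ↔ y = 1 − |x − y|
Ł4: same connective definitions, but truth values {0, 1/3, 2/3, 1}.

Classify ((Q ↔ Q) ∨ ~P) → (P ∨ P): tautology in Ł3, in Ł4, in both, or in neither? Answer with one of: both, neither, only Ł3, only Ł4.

In Ł3: at P = 0, Q = 0 the value is 0 — not a tautology.
In Ł4: at P = 0, Q = 0 the value is 0 — not a tautology.

neither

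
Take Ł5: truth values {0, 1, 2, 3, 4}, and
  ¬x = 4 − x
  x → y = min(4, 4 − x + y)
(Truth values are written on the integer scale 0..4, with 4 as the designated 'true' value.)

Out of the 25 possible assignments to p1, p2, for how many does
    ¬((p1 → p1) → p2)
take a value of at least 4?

5

value 4: 5 assignments (counts)
value 3: 5 assignments
value 2: 5 assignments
value 1: 5 assignments
value 0: 5 assignments
So 5 of the 25 assignments meet the threshold.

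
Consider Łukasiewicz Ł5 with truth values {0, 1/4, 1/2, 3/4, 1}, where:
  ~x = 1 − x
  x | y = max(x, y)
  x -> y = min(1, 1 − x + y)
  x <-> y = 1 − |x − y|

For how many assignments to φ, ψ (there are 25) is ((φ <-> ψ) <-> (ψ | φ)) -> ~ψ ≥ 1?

13

value 1: 13 assignments (counts)
value 3/4: 3 assignments
value 1/2: 6 assignments
value 1/4: 2 assignments
value 0: 1 assignment
So 13 of the 25 assignments meet the threshold.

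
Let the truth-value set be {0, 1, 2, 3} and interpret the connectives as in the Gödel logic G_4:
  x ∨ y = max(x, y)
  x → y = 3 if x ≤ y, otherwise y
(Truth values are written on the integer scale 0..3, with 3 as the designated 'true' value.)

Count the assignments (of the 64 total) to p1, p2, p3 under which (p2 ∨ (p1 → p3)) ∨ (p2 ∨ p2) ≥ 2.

value 3: 46 assignments (counts)
value 2: 8 assignments (counts)
value 1: 7 assignments
value 0: 3 assignments
So 54 of the 64 assignments meet the threshold.

54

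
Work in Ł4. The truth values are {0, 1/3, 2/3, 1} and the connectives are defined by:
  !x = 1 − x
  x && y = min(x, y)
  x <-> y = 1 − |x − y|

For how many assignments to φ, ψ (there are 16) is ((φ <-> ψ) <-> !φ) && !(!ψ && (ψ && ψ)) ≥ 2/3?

11

φ = 0, ψ = 0 ↦ 1  ≥
φ = 0, ψ = 1/3 ↦ 2/3  ≥
φ = 0, ψ = 2/3 ↦ 1/3  <
φ = 0, ψ = 1 ↦ 0  <
φ = 1/3, ψ = 0 ↦ 1  ≥
φ = 1/3, ψ = 1/3 ↦ 2/3  ≥
φ = 1/3, ψ = 2/3 ↦ 2/3  ≥
φ = 1/3, ψ = 1 ↦ 2/3  ≥
φ = 2/3, ψ = 0 ↦ 1  ≥
φ = 2/3, ψ = 1/3 ↦ 2/3  ≥
φ = 2/3, ψ = 2/3 ↦ 1/3  <
φ = 2/3, ψ = 1 ↦ 2/3  ≥
φ = 1, ψ = 0 ↦ 1  ≥
φ = 1, ψ = 1/3 ↦ 2/3  ≥
φ = 1, ψ = 2/3 ↦ 1/3  <
φ = 1, ψ = 1 ↦ 0  <
So 11 of the 16 assignments meet the threshold.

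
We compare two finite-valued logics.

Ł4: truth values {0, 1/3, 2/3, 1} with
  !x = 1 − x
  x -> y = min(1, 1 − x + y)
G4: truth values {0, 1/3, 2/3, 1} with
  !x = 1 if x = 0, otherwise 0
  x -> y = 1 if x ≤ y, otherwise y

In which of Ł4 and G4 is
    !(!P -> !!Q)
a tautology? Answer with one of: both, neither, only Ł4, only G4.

In Ł4: at P = 0, Q = 1/3 the value is 2/3 — not a tautology.
In G4: at P = 0, Q = 1/3 the value is 0 — not a tautology.

neither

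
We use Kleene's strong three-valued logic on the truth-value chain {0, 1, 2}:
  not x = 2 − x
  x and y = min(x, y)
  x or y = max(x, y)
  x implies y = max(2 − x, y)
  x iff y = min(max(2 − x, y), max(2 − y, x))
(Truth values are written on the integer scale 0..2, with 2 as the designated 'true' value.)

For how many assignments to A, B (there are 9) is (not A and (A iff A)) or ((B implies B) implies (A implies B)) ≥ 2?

5

A = 0, B = 0 ↦ 2  ≥
A = 0, B = 1 ↦ 2  ≥
A = 0, B = 2 ↦ 2  ≥
A = 1, B = 0 ↦ 1  <
A = 1, B = 1 ↦ 1  <
A = 1, B = 2 ↦ 2  ≥
A = 2, B = 0 ↦ 0  <
A = 2, B = 1 ↦ 1  <
A = 2, B = 2 ↦ 2  ≥
So 5 of the 9 assignments meet the threshold.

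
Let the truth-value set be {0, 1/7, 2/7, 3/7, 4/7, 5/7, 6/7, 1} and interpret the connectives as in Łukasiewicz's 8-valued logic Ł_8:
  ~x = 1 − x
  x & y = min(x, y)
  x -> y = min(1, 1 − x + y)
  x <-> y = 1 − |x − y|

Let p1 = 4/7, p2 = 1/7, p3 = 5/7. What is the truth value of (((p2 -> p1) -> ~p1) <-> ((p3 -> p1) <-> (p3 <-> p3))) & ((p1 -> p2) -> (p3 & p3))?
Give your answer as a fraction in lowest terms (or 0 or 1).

p2 -> p1 = 1/7 -> 4/7 = 1
~p1 = ~4/7 = 3/7
(p2 -> p1) -> ~p1 = 1 -> 3/7 = 3/7
p3 -> p1 = 5/7 -> 4/7 = 6/7
p3 <-> p3 = 5/7 <-> 5/7 = 1
(p3 -> p1) <-> (p3 <-> p3) = 6/7 <-> 1 = 6/7
((p2 -> p1) -> ~p1) <-> ((p3 -> p1) <-> (p3 <-> p3)) = 3/7 <-> 6/7 = 4/7
p1 -> p2 = 4/7 -> 1/7 = 4/7
p3 & p3 = 5/7 & 5/7 = 5/7
(p1 -> p2) -> (p3 & p3) = 4/7 -> 5/7 = 1
(((p2 -> p1) -> ~p1) <-> ((p3 -> p1) <-> (p3 <-> p3))) & ((p1 -> p2) -> (p3 & p3)) = 4/7 & 1 = 4/7

4/7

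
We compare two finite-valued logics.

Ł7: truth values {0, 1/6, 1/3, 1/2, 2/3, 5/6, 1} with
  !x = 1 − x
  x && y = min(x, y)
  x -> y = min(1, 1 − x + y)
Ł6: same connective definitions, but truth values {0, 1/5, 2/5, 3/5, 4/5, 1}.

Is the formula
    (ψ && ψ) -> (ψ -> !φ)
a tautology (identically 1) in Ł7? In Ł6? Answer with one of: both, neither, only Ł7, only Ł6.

In Ł7: at φ = 1/6, ψ = 1 the value is 5/6 — not a tautology.
In Ł6: at φ = 1/5, ψ = 1 the value is 4/5 — not a tautology.

neither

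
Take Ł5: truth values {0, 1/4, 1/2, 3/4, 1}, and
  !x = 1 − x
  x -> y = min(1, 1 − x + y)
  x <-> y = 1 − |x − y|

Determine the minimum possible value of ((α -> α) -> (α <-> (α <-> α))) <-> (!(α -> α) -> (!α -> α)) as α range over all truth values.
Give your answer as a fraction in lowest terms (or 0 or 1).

0

Take α = 0:
α -> α = 0 -> 0 = 1
α <-> α = 0 <-> 0 = 1
α <-> (α <-> α) = 0 <-> 1 = 0
(α -> α) -> (α <-> (α <-> α)) = 1 -> 0 = 0
α -> α = 0 -> 0 = 1
!(α -> α) = !1 = 0
!α = !0 = 1
!α -> α = 1 -> 0 = 0
!(α -> α) -> (!α -> α) = 0 -> 0 = 1
((α -> α) -> (α <-> (α <-> α))) <-> (!(α -> α) -> (!α -> α)) = 0 <-> 1 = 0
No assignment yields a value below 0, so this is the minimum.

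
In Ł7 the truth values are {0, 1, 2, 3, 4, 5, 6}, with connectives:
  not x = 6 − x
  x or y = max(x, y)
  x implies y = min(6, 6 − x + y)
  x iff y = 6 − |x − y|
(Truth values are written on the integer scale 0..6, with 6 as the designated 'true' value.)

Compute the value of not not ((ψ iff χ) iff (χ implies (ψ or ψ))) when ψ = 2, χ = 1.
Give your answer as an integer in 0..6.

5

ψ iff χ = 2 iff 1 = 5
ψ or ψ = 2 or 2 = 2
χ implies (ψ or ψ) = 1 implies 2 = 6
(ψ iff χ) iff (χ implies (ψ or ψ)) = 5 iff 6 = 5
not ((ψ iff χ) iff (χ implies (ψ or ψ))) = not 5 = 1
not not ((ψ iff χ) iff (χ implies (ψ or ψ))) = not 1 = 5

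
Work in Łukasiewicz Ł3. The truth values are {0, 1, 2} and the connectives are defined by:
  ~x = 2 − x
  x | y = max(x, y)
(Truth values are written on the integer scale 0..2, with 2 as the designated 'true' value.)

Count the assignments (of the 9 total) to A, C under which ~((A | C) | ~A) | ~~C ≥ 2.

3

A = 0, C = 0 ↦ 0  <
A = 0, C = 1 ↦ 1  <
A = 0, C = 2 ↦ 2  ≥
A = 1, C = 0 ↦ 1  <
A = 1, C = 1 ↦ 1  <
A = 1, C = 2 ↦ 2  ≥
A = 2, C = 0 ↦ 0  <
A = 2, C = 1 ↦ 1  <
A = 2, C = 2 ↦ 2  ≥
So 3 of the 9 assignments meet the threshold.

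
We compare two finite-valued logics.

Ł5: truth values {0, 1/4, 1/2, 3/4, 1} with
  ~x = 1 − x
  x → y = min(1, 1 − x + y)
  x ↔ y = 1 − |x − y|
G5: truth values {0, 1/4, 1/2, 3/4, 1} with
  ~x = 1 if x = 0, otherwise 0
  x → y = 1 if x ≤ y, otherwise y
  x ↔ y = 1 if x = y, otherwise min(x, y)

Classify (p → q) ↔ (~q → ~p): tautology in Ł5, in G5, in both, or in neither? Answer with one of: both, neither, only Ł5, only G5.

only Ł5

In Ł5: every assignment gives 1 — tautology.
In G5: at p = 1/2, q = 1/4 the value is 1/4 — not a tautology.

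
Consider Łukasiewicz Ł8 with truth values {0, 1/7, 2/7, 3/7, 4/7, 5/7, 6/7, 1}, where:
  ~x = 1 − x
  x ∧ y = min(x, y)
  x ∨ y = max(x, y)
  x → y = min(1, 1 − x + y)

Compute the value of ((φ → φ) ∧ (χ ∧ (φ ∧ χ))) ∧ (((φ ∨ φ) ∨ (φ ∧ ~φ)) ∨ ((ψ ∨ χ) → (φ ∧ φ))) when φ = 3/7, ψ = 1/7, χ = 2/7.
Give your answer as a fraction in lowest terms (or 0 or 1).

φ → φ = 3/7 → 3/7 = 1
φ ∧ χ = 3/7 ∧ 2/7 = 2/7
χ ∧ (φ ∧ χ) = 2/7 ∧ 2/7 = 2/7
(φ → φ) ∧ (χ ∧ (φ ∧ χ)) = 1 ∧ 2/7 = 2/7
φ ∨ φ = 3/7 ∨ 3/7 = 3/7
~φ = ~3/7 = 4/7
φ ∧ ~φ = 3/7 ∧ 4/7 = 3/7
(φ ∨ φ) ∨ (φ ∧ ~φ) = 3/7 ∨ 3/7 = 3/7
ψ ∨ χ = 1/7 ∨ 2/7 = 2/7
φ ∧ φ = 3/7 ∧ 3/7 = 3/7
(ψ ∨ χ) → (φ ∧ φ) = 2/7 → 3/7 = 1
((φ ∨ φ) ∨ (φ ∧ ~φ)) ∨ ((ψ ∨ χ) → (φ ∧ φ)) = 3/7 ∨ 1 = 1
((φ → φ) ∧ (χ ∧ (φ ∧ χ))) ∧ (((φ ∨ φ) ∨ (φ ∧ ~φ)) ∨ ((ψ ∨ χ) → (φ ∧ φ))) = 2/7 ∧ 1 = 2/7

2/7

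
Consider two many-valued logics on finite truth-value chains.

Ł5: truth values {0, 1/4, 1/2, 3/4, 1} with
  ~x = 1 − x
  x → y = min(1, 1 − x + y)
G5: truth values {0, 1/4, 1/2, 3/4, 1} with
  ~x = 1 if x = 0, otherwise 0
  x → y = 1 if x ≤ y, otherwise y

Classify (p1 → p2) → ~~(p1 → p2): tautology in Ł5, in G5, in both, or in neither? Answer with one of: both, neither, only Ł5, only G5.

both

In Ł5: every assignment gives 1 — tautology.
In G5: every assignment gives 1 — tautology.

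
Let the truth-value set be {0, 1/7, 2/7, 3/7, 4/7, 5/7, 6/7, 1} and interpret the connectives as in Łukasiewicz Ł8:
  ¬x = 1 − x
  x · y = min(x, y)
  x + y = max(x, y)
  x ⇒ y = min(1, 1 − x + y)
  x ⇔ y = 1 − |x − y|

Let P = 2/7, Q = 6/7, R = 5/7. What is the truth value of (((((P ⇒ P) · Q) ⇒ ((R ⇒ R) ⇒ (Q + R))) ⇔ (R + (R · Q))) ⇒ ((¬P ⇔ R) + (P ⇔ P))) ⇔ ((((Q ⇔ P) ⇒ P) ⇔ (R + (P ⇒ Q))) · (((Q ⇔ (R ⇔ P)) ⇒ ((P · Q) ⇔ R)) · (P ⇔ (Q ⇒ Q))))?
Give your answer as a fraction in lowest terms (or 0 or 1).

2/7

P ⇒ P = 2/7 ⇒ 2/7 = 1
(P ⇒ P) · Q = 1 · 6/7 = 6/7
R ⇒ R = 5/7 ⇒ 5/7 = 1
Q + R = 6/7 + 5/7 = 6/7
(R ⇒ R) ⇒ (Q + R) = 1 ⇒ 6/7 = 6/7
((P ⇒ P) · Q) ⇒ ((R ⇒ R) ⇒ (Q + R)) = 6/7 ⇒ 6/7 = 1
R · Q = 5/7 · 6/7 = 5/7
R + (R · Q) = 5/7 + 5/7 = 5/7
(((P ⇒ P) · Q) ⇒ ((R ⇒ R) ⇒ (Q + R))) ⇔ (R + (R · Q)) = 1 ⇔ 5/7 = 5/7
¬P = ¬2/7 = 5/7
¬P ⇔ R = 5/7 ⇔ 5/7 = 1
P ⇔ P = 2/7 ⇔ 2/7 = 1
(¬P ⇔ R) + (P ⇔ P) = 1 + 1 = 1
((((P ⇒ P) · Q) ⇒ ((R ⇒ R) ⇒ (Q + R))) ⇔ (R + (R · Q))) ⇒ ((¬P ⇔ R) + (P ⇔ P)) = 5/7 ⇒ 1 = 1
Q ⇔ P = 6/7 ⇔ 2/7 = 3/7
(Q ⇔ P) ⇒ P = 3/7 ⇒ 2/7 = 6/7
P ⇒ Q = 2/7 ⇒ 6/7 = 1
R + (P ⇒ Q) = 5/7 + 1 = 1
((Q ⇔ P) ⇒ P) ⇔ (R + (P ⇒ Q)) = 6/7 ⇔ 1 = 6/7
R ⇔ P = 5/7 ⇔ 2/7 = 4/7
Q ⇔ (R ⇔ P) = 6/7 ⇔ 4/7 = 5/7
P · Q = 2/7 · 6/7 = 2/7
(P · Q) ⇔ R = 2/7 ⇔ 5/7 = 4/7
(Q ⇔ (R ⇔ P)) ⇒ ((P · Q) ⇔ R) = 5/7 ⇒ 4/7 = 6/7
Q ⇒ Q = 6/7 ⇒ 6/7 = 1
P ⇔ (Q ⇒ Q) = 2/7 ⇔ 1 = 2/7
((Q ⇔ (R ⇔ P)) ⇒ ((P · Q) ⇔ R)) · (P ⇔ (Q ⇒ Q)) = 6/7 · 2/7 = 2/7
(((Q ⇔ P) ⇒ P) ⇔ (R + (P ⇒ Q))) · (((Q ⇔ (R ⇔ P)) ⇒ ((P · Q) ⇔ R)) · (P ⇔ (Q ⇒ Q))) = 6/7 · 2/7 = 2/7
(((((P ⇒ P) · Q) ⇒ ((R ⇒ R) ⇒ (Q + R))) ⇔ (R + (R · Q))) ⇒ ((¬P ⇔ R) + (P ⇔ P))) ⇔ ((((Q ⇔ P) ⇒ P) ⇔ (R + (P ⇒ Q))) · (((Q ⇔ (R ⇔ P)) ⇒ ((P · Q) ⇔ R)) · (P ⇔ (Q ⇒ Q)))) = 1 ⇔ 2/7 = 2/7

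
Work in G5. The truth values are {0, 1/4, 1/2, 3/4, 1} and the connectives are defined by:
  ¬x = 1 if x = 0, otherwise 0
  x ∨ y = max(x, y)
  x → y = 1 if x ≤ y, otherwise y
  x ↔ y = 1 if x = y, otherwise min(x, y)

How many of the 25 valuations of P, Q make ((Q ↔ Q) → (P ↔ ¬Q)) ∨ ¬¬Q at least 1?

21

value 1: 21 assignments (counts)
value 3/4: 1 assignment
value 1/2: 1 assignment
value 1/4: 1 assignment
value 0: 1 assignment
So 21 of the 25 assignments meet the threshold.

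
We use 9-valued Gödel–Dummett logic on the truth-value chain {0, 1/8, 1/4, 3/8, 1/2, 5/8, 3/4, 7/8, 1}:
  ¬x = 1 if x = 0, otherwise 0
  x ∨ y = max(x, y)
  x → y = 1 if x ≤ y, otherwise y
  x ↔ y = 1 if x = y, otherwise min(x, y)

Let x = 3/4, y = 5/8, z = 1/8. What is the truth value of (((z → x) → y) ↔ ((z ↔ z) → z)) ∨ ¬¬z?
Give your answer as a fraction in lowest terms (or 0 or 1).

1

z → x = 1/8 → 3/4 = 1
(z → x) → y = 1 → 5/8 = 5/8
z ↔ z = 1/8 ↔ 1/8 = 1
(z ↔ z) → z = 1 → 1/8 = 1/8
((z → x) → y) ↔ ((z ↔ z) → z) = 5/8 ↔ 1/8 = 1/8
¬z = ¬1/8 = 0
¬¬z = ¬0 = 1
(((z → x) → y) ↔ ((z ↔ z) → z)) ∨ ¬¬z = 1/8 ∨ 1 = 1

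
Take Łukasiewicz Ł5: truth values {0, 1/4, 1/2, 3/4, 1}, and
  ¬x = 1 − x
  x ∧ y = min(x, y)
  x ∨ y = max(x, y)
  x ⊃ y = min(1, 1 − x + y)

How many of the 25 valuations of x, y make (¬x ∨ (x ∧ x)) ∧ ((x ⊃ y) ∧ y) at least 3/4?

value 1: 2 assignments (counts)
value 3/4: 6 assignments (counts)
value 1/2: 7 assignments
value 1/4: 5 assignments
value 0: 5 assignments
So 8 of the 25 assignments meet the threshold.

8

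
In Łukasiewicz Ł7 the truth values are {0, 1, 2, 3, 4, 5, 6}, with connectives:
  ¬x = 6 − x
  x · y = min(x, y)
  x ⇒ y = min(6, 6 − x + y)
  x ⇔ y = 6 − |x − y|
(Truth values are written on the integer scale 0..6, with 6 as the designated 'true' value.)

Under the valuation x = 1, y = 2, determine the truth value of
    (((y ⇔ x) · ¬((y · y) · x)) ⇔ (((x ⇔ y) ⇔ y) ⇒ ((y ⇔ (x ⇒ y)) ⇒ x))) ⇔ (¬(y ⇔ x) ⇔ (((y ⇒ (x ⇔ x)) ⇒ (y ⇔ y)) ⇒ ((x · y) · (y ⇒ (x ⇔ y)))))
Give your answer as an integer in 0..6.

5

y ⇔ x = 2 ⇔ 1 = 5
y · y = 2 · 2 = 2
(y · y) · x = 2 · 1 = 1
¬((y · y) · x) = ¬1 = 5
(y ⇔ x) · ¬((y · y) · x) = 5 · 5 = 5
x ⇔ y = 1 ⇔ 2 = 5
(x ⇔ y) ⇔ y = 5 ⇔ 2 = 3
x ⇒ y = 1 ⇒ 2 = 6
y ⇔ (x ⇒ y) = 2 ⇔ 6 = 2
(y ⇔ (x ⇒ y)) ⇒ x = 2 ⇒ 1 = 5
((x ⇔ y) ⇔ y) ⇒ ((y ⇔ (x ⇒ y)) ⇒ x) = 3 ⇒ 5 = 6
((y ⇔ x) · ¬((y · y) · x)) ⇔ (((x ⇔ y) ⇔ y) ⇒ ((y ⇔ (x ⇒ y)) ⇒ x)) = 5 ⇔ 6 = 5
y ⇔ x = 2 ⇔ 1 = 5
¬(y ⇔ x) = ¬5 = 1
x ⇔ x = 1 ⇔ 1 = 6
y ⇒ (x ⇔ x) = 2 ⇒ 6 = 6
y ⇔ y = 2 ⇔ 2 = 6
(y ⇒ (x ⇔ x)) ⇒ (y ⇔ y) = 6 ⇒ 6 = 6
x · y = 1 · 2 = 1
x ⇔ y = 1 ⇔ 2 = 5
y ⇒ (x ⇔ y) = 2 ⇒ 5 = 6
(x · y) · (y ⇒ (x ⇔ y)) = 1 · 6 = 1
((y ⇒ (x ⇔ x)) ⇒ (y ⇔ y)) ⇒ ((x · y) · (y ⇒ (x ⇔ y))) = 6 ⇒ 1 = 1
¬(y ⇔ x) ⇔ (((y ⇒ (x ⇔ x)) ⇒ (y ⇔ y)) ⇒ ((x · y) · (y ⇒ (x ⇔ y)))) = 1 ⇔ 1 = 6
(((y ⇔ x) · ¬((y · y) · x)) ⇔ (((x ⇔ y) ⇔ y) ⇒ ((y ⇔ (x ⇒ y)) ⇒ x))) ⇔ (¬(y ⇔ x) ⇔ (((y ⇒ (x ⇔ x)) ⇒ (y ⇔ y)) ⇒ ((x · y) · (y ⇒ (x ⇔ y))))) = 5 ⇔ 6 = 5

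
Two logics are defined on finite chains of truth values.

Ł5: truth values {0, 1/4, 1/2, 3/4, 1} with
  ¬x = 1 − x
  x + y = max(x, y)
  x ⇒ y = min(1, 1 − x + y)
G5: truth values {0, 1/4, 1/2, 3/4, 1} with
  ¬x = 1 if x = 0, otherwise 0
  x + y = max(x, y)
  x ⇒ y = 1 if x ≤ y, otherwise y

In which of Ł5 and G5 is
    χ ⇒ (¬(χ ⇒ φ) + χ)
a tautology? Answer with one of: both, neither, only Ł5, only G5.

both

In Ł5: every assignment gives 1 — tautology.
In G5: every assignment gives 1 — tautology.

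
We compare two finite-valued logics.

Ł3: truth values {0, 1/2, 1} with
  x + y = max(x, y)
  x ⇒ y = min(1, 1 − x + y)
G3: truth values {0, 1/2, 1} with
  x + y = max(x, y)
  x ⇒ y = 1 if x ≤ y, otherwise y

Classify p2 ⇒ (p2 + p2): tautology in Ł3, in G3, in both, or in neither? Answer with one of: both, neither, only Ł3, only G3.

both

In Ł3: every assignment gives 1 — tautology.
In G3: every assignment gives 1 — tautology.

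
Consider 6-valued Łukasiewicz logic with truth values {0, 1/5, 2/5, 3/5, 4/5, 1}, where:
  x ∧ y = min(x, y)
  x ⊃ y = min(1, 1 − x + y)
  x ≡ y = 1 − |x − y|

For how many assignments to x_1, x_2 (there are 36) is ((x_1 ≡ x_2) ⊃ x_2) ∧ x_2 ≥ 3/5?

value 1: 6 assignments (counts)
value 4/5: 6 assignments (counts)
value 3/5: 6 assignments (counts)
value 2/5: 6 assignments
value 1/5: 6 assignments
value 0: 6 assignments
So 18 of the 36 assignments meet the threshold.

18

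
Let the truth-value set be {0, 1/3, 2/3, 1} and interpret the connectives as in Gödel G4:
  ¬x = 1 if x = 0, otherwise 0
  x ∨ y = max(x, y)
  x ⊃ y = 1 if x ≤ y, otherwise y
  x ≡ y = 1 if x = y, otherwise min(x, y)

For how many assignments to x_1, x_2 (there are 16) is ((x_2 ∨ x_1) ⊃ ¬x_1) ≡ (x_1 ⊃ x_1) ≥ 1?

x_1 = 0, x_2 = 0 ↦ 1  ≥
x_1 = 0, x_2 = 1/3 ↦ 1  ≥
x_1 = 0, x_2 = 2/3 ↦ 1  ≥
x_1 = 0, x_2 = 1 ↦ 1  ≥
x_1 = 1/3, x_2 = 0 ↦ 0  <
x_1 = 1/3, x_2 = 1/3 ↦ 0  <
x_1 = 1/3, x_2 = 2/3 ↦ 0  <
x_1 = 1/3, x_2 = 1 ↦ 0  <
x_1 = 2/3, x_2 = 0 ↦ 0  <
x_1 = 2/3, x_2 = 1/3 ↦ 0  <
x_1 = 2/3, x_2 = 2/3 ↦ 0  <
x_1 = 2/3, x_2 = 1 ↦ 0  <
x_1 = 1, x_2 = 0 ↦ 0  <
x_1 = 1, x_2 = 1/3 ↦ 0  <
x_1 = 1, x_2 = 2/3 ↦ 0  <
x_1 = 1, x_2 = 1 ↦ 0  <
So 4 of the 16 assignments meet the threshold.

4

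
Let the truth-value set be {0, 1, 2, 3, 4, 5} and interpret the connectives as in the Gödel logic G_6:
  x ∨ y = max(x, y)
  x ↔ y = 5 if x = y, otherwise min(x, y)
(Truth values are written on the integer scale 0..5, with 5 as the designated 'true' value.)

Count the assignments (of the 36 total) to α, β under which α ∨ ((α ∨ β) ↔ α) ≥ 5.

value 5: 21 assignments (counts)
value 4: 1 assignment
value 3: 2 assignments
value 2: 3 assignments
value 1: 4 assignments
value 0: 5 assignments
So 21 of the 36 assignments meet the threshold.

21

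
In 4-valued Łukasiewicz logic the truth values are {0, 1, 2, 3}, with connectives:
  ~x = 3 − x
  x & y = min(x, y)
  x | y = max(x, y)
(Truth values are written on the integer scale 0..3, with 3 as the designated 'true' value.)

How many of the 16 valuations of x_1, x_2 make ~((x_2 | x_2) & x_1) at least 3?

x_1 = 0, x_2 = 0 ↦ 3  ≥
x_1 = 0, x_2 = 1 ↦ 3  ≥
x_1 = 0, x_2 = 2 ↦ 3  ≥
x_1 = 0, x_2 = 3 ↦ 3  ≥
x_1 = 1, x_2 = 0 ↦ 3  ≥
x_1 = 1, x_2 = 1 ↦ 2  <
x_1 = 1, x_2 = 2 ↦ 2  <
x_1 = 1, x_2 = 3 ↦ 2  <
x_1 = 2, x_2 = 0 ↦ 3  ≥
x_1 = 2, x_2 = 1 ↦ 2  <
x_1 = 2, x_2 = 2 ↦ 1  <
x_1 = 2, x_2 = 3 ↦ 1  <
x_1 = 3, x_2 = 0 ↦ 3  ≥
x_1 = 3, x_2 = 1 ↦ 2  <
x_1 = 3, x_2 = 2 ↦ 1  <
x_1 = 3, x_2 = 3 ↦ 0  <
So 7 of the 16 assignments meet the threshold.

7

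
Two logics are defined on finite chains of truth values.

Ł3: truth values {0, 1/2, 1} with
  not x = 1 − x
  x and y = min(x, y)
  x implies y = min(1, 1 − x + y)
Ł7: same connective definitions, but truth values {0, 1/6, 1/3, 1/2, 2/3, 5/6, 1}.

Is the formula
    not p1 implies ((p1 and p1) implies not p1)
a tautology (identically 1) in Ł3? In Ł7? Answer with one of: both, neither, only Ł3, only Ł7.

In Ł3: every assignment gives 1 — tautology.
In Ł7: every assignment gives 1 — tautology.

both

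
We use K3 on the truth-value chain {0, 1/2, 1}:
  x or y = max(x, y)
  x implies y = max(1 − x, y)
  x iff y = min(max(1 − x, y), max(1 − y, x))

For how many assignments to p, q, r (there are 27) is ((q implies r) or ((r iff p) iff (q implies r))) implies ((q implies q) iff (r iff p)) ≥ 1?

value 1: 4 assignments (counts)
value 1/2: 19 assignments
value 0: 4 assignments
So 4 of the 27 assignments meet the threshold.

4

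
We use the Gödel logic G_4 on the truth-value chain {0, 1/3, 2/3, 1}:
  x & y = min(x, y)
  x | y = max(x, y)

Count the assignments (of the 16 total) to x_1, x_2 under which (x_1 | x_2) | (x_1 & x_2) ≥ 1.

x_1 = 0, x_2 = 0 ↦ 0  <
x_1 = 0, x_2 = 1/3 ↦ 1/3  <
x_1 = 0, x_2 = 2/3 ↦ 2/3  <
x_1 = 0, x_2 = 1 ↦ 1  ≥
x_1 = 1/3, x_2 = 0 ↦ 1/3  <
x_1 = 1/3, x_2 = 1/3 ↦ 1/3  <
x_1 = 1/3, x_2 = 2/3 ↦ 2/3  <
x_1 = 1/3, x_2 = 1 ↦ 1  ≥
x_1 = 2/3, x_2 = 0 ↦ 2/3  <
x_1 = 2/3, x_2 = 1/3 ↦ 2/3  <
x_1 = 2/3, x_2 = 2/3 ↦ 2/3  <
x_1 = 2/3, x_2 = 1 ↦ 1  ≥
x_1 = 1, x_2 = 0 ↦ 1  ≥
x_1 = 1, x_2 = 1/3 ↦ 1  ≥
x_1 = 1, x_2 = 2/3 ↦ 1  ≥
x_1 = 1, x_2 = 1 ↦ 1  ≥
So 7 of the 16 assignments meet the threshold.

7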